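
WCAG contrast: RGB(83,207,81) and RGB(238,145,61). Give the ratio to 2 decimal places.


Linearize each sRGB channel c=v/255: c/12.92 if c ≤ 0.04045 else ((c+0.055)/1.055)^2.4
L = 0.2126×R_lin + 0.7152×G_lin + 0.0722×B_lin
Color 1 (83,207,81):
  R=83: 83/255≈0.3255 > 0.04045 → ((0.3255+0.055)/1.055)^2.4 ≈ 0.08650
  G=207: 207/255≈0.8118 > 0.04045 → ((0.8118+0.055)/1.055)^2.4 ≈ 0.62396
  B=81: 81/255≈0.3176 > 0.04045 → ((0.3176+0.055)/1.055)^2.4 ≈ 0.08228
  L1 = 0.2126×0.08650 + 0.7152×0.62396 + 0.0722×0.08228 ≈ 0.47059
Color 2 (238,145,61):
  R=238: 238/255≈0.9333 > 0.04045 → ((0.9333+0.055)/1.055)^2.4 ≈ 0.85499
  G=145: 145/255≈0.5686 > 0.04045 → ((0.5686+0.055)/1.055)^2.4 ≈ 0.28315
  B=61: 61/255≈0.2392 > 0.04045 → ((0.2392+0.055)/1.055)^2.4 ≈ 0.04667
  L2 = 0.2126×0.85499 + 0.7152×0.28315 + 0.0722×0.04667 ≈ 0.38765
Lighter = 0.47059, Darker = 0.38765
Ratio = (L_lighter + 0.05) / (L_darker + 0.05)
Ratio = (0.47059 + 0.05) / (0.38765 + 0.05) = 0.52059 / 0.43765 ≈ 1.1895
Ratio ≈ 1.19:1


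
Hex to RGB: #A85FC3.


A8 → 168 (R)
5F → 95 (G)
C3 → 195 (B)
= RGB(168, 95, 195)


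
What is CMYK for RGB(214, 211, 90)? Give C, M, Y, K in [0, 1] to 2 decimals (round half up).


R'=214/255≈0.8392, G'=211/255≈0.8275, B'=90/255≈0.3529
K = 1 - max(R',G',B') = 1 - 214/255 = 41/255 = 0.16078… → 0.16
(1-R'-K)/(1-K) simplifies to (max-R)/max with max = 214:
C = (214-214)/214 = 0/214 = 0 → 0.00
M = (214-211)/214 = 3/214 = 0.01401… → 0.01
Y = (214-90)/214 = 124/214 = 0.57943… → 0.58
= CMYK(0.00, 0.01, 0.58, 0.16)


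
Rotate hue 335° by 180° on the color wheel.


New hue = (H + rotation) mod 360
New hue = (335 + 180) mod 360
= 515 mod 360
= 155°


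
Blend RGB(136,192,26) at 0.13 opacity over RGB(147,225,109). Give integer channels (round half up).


C = α×F + (1-α)×B, with 1-α = 0.87
R: 0.13×136 + 0.87×147 = 17.68 + 127.89 = 145.57 → 146
G: 0.13×192 + 0.87×225 = 24.96 + 195.75 = 220.71 → 221
B: 0.13×26 + 0.87×109 = 3.38 + 94.83 = 98.21 → 98
= RGB(146, 221, 98)


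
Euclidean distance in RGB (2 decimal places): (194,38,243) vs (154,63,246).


d = √[(R₁-R₂)² + (G₁-G₂)² + (B₁-B₂)²]
d = √[(194-154)² + (38-63)² + (243-246)²]
d = √[1600 + 625 + 9]
d = √2234
d ≈ 47.27


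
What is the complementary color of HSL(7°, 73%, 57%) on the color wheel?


Complement = opposite side of color wheel = hue + 180°
H' = (7 + 180) mod 360 = 187°
S and L unchanged.
= HSL(187°, 73%, 57%)


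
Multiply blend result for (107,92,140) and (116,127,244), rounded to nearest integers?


Multiply: C = A×B/255, rounded to nearest integer
R: 107×116/255 = 12412/255 ≈ 48.675 → 49
G: 92×127/255 = 11684/255 ≈ 45.820 → 46
B: 140×244/255 = 34160/255 ≈ 133.961 → 134
= RGB(49, 46, 134)


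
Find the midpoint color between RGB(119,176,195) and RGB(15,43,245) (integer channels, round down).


Midpoint: each channel = ⌊(C₁+C₂)/2⌋
R: ⌊(119+15)/2⌋ = 67
G: ⌊(176+43)/2⌋ = 109
B: ⌊(195+245)/2⌋ = 220
= RGB(67, 109, 220)


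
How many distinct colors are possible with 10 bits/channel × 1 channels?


Total bits = 10 bits/channel × 1 channels = 10 bits
Distinct colors = 2^10
= 1,024 colors


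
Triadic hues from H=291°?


Triadic: equally spaced at 120° intervals
H1 = 291°
H2 = (291 + 120) mod 360 = 51°
H3 = (291 + 240) mod 360 = 171°
Triadic = 291°, 51°, 171°


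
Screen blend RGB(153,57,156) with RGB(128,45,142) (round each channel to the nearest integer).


Screen: C = 255 - (255-A)×(255-B)/255, rounded to nearest integer
R: 255 - (255-153)×(255-128)/255 = 255 - 12954/255 ≈ 255 - 50.800 = 204.200 → 204
G: 255 - (255-57)×(255-45)/255 = 255 - 41580/255 ≈ 255 - 163.059 = 91.941 → 92
B: 255 - (255-156)×(255-142)/255 = 255 - 11187/255 ≈ 255 - 43.871 = 211.129 → 211
= RGB(204, 92, 211)


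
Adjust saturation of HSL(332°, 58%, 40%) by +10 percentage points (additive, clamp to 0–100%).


Original S = 58%
Adjustment = +10 percentage points
New S = 58 + (10) = 68
Clamp to [0, 100] → 68
= HSL(332°, 68%, 40%)


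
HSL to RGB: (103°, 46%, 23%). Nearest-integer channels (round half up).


H=103°, S=0.46, L=0.23
C = (1-|2L-1|)×S = (1-|-0.54|)×0.46 = 0.2116
H' = H/60 = 103/60 ≈ 1.7167; X = C×(1-|H' mod 2 - 1|) ≈ 0.0600
m = L - C/2 = 0.23 - 0.1058 = 0.1242
Sector ⌊H'⌋ = 1 → (R',G',B') = (≈0.0600, 0.2116, 0.0)
RGB = ((R'+m)×255, (G'+m)×255, (B'+m)×255) = (46.9591, 85.629, 31.671)
Round half up → RGB(47, 86, 32)


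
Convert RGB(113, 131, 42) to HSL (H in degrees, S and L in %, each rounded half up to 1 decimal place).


Normalize: R'=113/255≈0.4431, G'=131/255≈0.5137, B'=42/255≈0.1647
Max=131/255, Min=42/255, Δ=Max-Min=89/255
L = (Max+Min)/2 = (131+42)/510 = 173/510 = 0.33921… → L = 33.9%
L ≤ 0.5 → S = Δ/(Max+Min) = 89/(131+42) = 89/173 = 0.51445… → S = 51.4%
(the 1/255 factors cancel in S and H, so raw channel differences can be used)
Max is G' → H = 60 × ((B-R)/Δ + 2) = 60 × ((42-113)/89 + 2)
  -71/89 + 2 = -0.7977… + 2 = 1.2022…
  H = 60 × 1.2022… = 72.134…° → H = 72.1°
= HSL(72.1°, 51.4%, 33.9%)


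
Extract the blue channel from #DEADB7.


Color: #DEADB7
R = DE = 222
G = AD = 173
B = B7 = 183
Blue = 183


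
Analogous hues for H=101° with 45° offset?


Base hue: 101°
Left analog: (101 - 45) mod 360 = 56°
Right analog: (101 + 45) mod 360 = 146°
Analogous hues = 56° and 146°


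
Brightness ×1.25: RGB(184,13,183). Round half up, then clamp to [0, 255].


Multiply each channel by 1.25, round half up, clamp to [0, 255]
R: 184×1.25 = 230
G: 13×1.25 = 16.25 → round → 16
B: 183×1.25 = 228.75 → round → 229
= RGB(230, 16, 229)


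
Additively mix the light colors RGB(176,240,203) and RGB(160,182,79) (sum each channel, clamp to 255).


Additive: each channel = min(255, C₁+C₂)
R: 176+160 = 336 → 255
G: 240+182 = 422 → 255
B: 203+79 = 282 → 255
= RGB(255, 255, 255)


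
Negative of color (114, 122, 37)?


Invert: (255-R, 255-G, 255-B)
R: 255-114 = 141
G: 255-122 = 133
B: 255-37 = 218
= RGB(141, 133, 218)


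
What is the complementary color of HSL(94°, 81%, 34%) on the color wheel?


Complement = opposite side of color wheel = hue + 180°
H' = (94 + 180) mod 360 = 274°
S and L unchanged.
= HSL(274°, 81%, 34%)


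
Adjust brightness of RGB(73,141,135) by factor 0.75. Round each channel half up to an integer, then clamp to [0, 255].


Multiply each channel by 0.75, round half up, clamp to [0, 255]
R: 73×0.75 = 54.75 → round → 55
G: 141×0.75 = 105.75 → round → 106
B: 135×0.75 = 101.25 → round → 101
= RGB(55, 106, 101)


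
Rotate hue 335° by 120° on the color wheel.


New hue = (H + rotation) mod 360
New hue = (335 + 120) mod 360
= 455 mod 360
= 95°


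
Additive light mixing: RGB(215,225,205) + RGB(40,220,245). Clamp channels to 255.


Additive: each channel = min(255, C₁+C₂)
R: 215+40 = 255 → 255
G: 225+220 = 445 → 255
B: 205+245 = 450 → 255
= RGB(255, 255, 255)


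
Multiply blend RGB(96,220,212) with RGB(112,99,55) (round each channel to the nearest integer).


Multiply: C = A×B/255, rounded to nearest integer
R: 96×112/255 = 10752/255 ≈ 42.165 → 42
G: 220×99/255 = 21780/255 ≈ 85.412 → 85
B: 212×55/255 = 11660/255 ≈ 45.725 → 46
= RGB(42, 85, 46)


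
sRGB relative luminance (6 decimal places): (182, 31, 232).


Linearize each channel (sRGB transfer function): c = v/255; c_lin = c/12.92 if c ≤ 0.04045, else ((c+0.055)/1.055)^2.4
  R: 182/255 ≈ 0.713725 > 0.04045 → ((0.713725+0.055)/1.055)^2.4 ≈ 0.467784
  G: 31/255 ≈ 0.121569 > 0.04045 → ((0.121569+0.055)/1.055)^2.4 ≈ 0.013702
  B: 232/255 ≈ 0.909804 > 0.04045 → ((0.909804+0.055)/1.055)^2.4 ≈ 0.806952
R_lin = 0.467784, G_lin = 0.013702, B_lin = 0.806952
L = 0.2126×R + 0.7152×G + 0.0722×B
L = 0.2126×0.467784 + 0.7152×0.013702 + 0.0722×0.806952
L ≈ 0.167513


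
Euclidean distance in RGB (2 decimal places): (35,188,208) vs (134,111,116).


d = √[(R₁-R₂)² + (G₁-G₂)² + (B₁-B₂)²]
d = √[(35-134)² + (188-111)² + (208-116)²]
d = √[9801 + 5929 + 8464]
d = √24194
d ≈ 155.54


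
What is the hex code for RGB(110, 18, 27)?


R = 110 → 6E (hex)
G = 18 → 12 (hex)
B = 27 → 1B (hex)
Hex = #6E121B


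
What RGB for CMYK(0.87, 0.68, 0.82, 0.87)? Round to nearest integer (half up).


R = 255 × (1-C) × (1-K) = 255 × 0.13 × 0.13 = 4.3095 → 4
G = 255 × (1-M) × (1-K) = 255 × 0.32 × 0.13 = 10.608 → 11
B = 255 × (1-Y) × (1-K) = 255 × 0.18 × 0.13 = 5.967 → 6
= RGB(4, 11, 6)


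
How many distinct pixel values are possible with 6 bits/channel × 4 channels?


Total bits = 6 bits/channel × 4 channels = 24 bits
Distinct pixel values = 2^24
= 16,777,216 pixel values


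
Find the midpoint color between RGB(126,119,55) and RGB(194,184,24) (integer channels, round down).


Midpoint: each channel = ⌊(C₁+C₂)/2⌋
R: ⌊(126+194)/2⌋ = 160
G: ⌊(119+184)/2⌋ = 151
B: ⌊(55+24)/2⌋ = 39
= RGB(160, 151, 39)


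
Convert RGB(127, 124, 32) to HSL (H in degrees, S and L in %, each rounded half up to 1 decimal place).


Normalize: R'=127/255≈0.4980, G'=124/255≈0.4863, B'=32/255≈0.1255
Max=127/255, Min=32/255, Δ=Max-Min=95/255
L = (Max+Min)/2 = (127+32)/510 = 159/510 = 0.31176… → L = 31.2%
L ≤ 0.5 → S = Δ/(Max+Min) = 95/(127+32) = 95/159 = 0.59748… → S = 59.7%
(the 1/255 factors cancel in S and H, so raw channel differences can be used)
Max is R' → H = 60 × (((G-B)/Δ) mod 6) = 60 × (((124-32)/95) mod 6)
  92/95 = 0.9684…
  H = 60 × 0.9684… = 58.105…° → H = 58.1°
= HSL(58.1°, 59.7%, 31.2%)


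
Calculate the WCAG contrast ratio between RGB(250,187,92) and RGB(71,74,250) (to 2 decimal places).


Linearize each sRGB channel c=v/255: c/12.92 if c ≤ 0.04045 else ((c+0.055)/1.055)^2.4
L = 0.2126×R_lin + 0.7152×G_lin + 0.0722×B_lin
Color 1 (250,187,92):
  R=250: 250/255≈0.9804 > 0.04045 → ((0.9804+0.055)/1.055)^2.4 ≈ 0.95597
  G=187: 187/255≈0.7333 > 0.04045 → ((0.7333+0.055)/1.055)^2.4 ≈ 0.49693
  B=92: 92/255≈0.3608 > 0.04045 → ((0.3608+0.055)/1.055)^2.4 ≈ 0.10702
  L1 = 0.2126×0.95597 + 0.7152×0.49693 + 0.0722×0.10702 ≈ 0.56637
Color 2 (71,74,250):
  R=71: 71/255≈0.2784 > 0.04045 → ((0.2784+0.055)/1.055)^2.4 ≈ 0.06301
  G=74: 74/255≈0.2902 > 0.04045 → ((0.2902+0.055)/1.055)^2.4 ≈ 0.06848
  B=250: 250/255≈0.9804 > 0.04045 → ((0.9804+0.055)/1.055)^2.4 ≈ 0.95597
  L2 = 0.2126×0.06301 + 0.7152×0.06848 + 0.0722×0.95597 ≈ 0.13139
Lighter = 0.56637, Darker = 0.13139
Ratio = (L_lighter + 0.05) / (L_darker + 0.05)
Ratio = (0.56637 + 0.05) / (0.13139 + 0.05) = 0.61637 / 0.18139 ≈ 3.3980
Ratio ≈ 3.40:1


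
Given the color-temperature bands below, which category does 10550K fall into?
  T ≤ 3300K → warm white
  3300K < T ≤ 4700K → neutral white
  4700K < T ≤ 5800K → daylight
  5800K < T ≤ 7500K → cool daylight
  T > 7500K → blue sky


Temperature: 10550K
10550K > 7500K → blue sky
Classification: blue sky


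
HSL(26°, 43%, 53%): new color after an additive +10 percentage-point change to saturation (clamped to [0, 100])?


Original S = 43%
Adjustment = +10 percentage points
New S = 43 + (10) = 53
Clamp to [0, 100] → 53
= HSL(26°, 53%, 53%)


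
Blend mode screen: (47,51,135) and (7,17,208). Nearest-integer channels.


Screen: C = 255 - (255-A)×(255-B)/255, rounded to nearest integer
R: 255 - (255-47)×(255-7)/255 = 255 - 51584/255 ≈ 255 - 202.290 = 52.710 → 53
G: 255 - (255-51)×(255-17)/255 = 255 - 48552/255 ≈ 255 - 190.400 = 64.600 → 65
B: 255 - (255-135)×(255-208)/255 = 255 - 5640/255 ≈ 255 - 22.118 = 232.882 → 233
= RGB(53, 65, 233)


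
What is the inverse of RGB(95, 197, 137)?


Invert: (255-R, 255-G, 255-B)
R: 255-95 = 160
G: 255-197 = 58
B: 255-137 = 118
= RGB(160, 58, 118)


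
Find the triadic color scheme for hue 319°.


Triadic: equally spaced at 120° intervals
H1 = 319°
H2 = (319 + 120) mod 360 = 79°
H3 = (319 + 240) mod 360 = 199°
Triadic = 319°, 79°, 199°


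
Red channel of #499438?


Color: #499438
R = 49 = 73
G = 94 = 148
B = 38 = 56
Red = 73


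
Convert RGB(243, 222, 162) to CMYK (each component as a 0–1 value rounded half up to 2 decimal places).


R'=243/255≈0.9529, G'=222/255≈0.8706, B'=162/255≈0.6353
K = 1 - max(R',G',B') = 1 - 243/255 = 12/255 = 0.04705… → 0.05
(1-R'-K)/(1-K) simplifies to (max-R)/max with max = 243:
C = (243-243)/243 = 0/243 = 0 → 0.00
M = (243-222)/243 = 21/243 = 0.08641… → 0.09
Y = (243-162)/243 = 81/243 = 0.33333… → 0.33
= CMYK(0.00, 0.09, 0.33, 0.05)


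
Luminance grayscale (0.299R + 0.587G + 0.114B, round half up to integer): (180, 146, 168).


Gray = 0.299×R + 0.587×G + 0.114×B
Gray = 0.299×180 + 0.587×146 + 0.114×168
Gray = 53.820 + 85.702 + 19.152
Gray = 158.674 → round half up → 159
Gray = 159


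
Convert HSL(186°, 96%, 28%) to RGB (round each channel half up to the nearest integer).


H=186°, S=0.96, L=0.28
C = (1-|2L-1|)×S = (1-|-0.44|)×0.96 = 0.5376
H' = H/60 = 186/60 ≈ 3.1000; X = C×(1-|H' mod 2 - 1|) = 0.48384
m = L - C/2 = 0.28 - 0.2688 = 0.0112
Sector ⌊H'⌋ = 3 → (R',G',B') = (0.0, 0.48384, 0.5376)
RGB = ((R'+m)×255, (G'+m)×255, (B'+m)×255) = (2.856, 126.2352, 139.944)
Round half up → RGB(3, 126, 140)


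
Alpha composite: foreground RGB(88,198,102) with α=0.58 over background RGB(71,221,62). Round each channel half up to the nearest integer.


C = α×F + (1-α)×B, with 1-α = 0.42
R: 0.58×88 + 0.42×71 = 51.04 + 29.82 = 80.86 → 81
G: 0.58×198 + 0.42×221 = 114.84 + 92.82 = 207.66 → 208
B: 0.58×102 + 0.42×62 = 59.16 + 26.04 = 85.20 → 85
= RGB(81, 208, 85)


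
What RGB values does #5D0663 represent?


5D → 93 (R)
06 → 6 (G)
63 → 99 (B)
= RGB(93, 6, 99)


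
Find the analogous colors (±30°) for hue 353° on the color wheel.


Base hue: 353°
Left analog: (353 - 30) mod 360 = 323°
Right analog: (353 + 30) mod 360 = 23°
Analogous hues = 323° and 23°


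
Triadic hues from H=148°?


Triadic: equally spaced at 120° intervals
H1 = 148°
H2 = (148 + 120) mod 360 = 268°
H3 = (148 + 240) mod 360 = 28°
Triadic = 148°, 268°, 28°


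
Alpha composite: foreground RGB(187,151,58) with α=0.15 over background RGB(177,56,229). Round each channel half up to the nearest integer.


C = α×F + (1-α)×B, with 1-α = 0.85
R: 0.15×187 + 0.85×177 = 28.05 + 150.45 = 178.50 → 179
G: 0.15×151 + 0.85×56 = 22.65 + 47.60 = 70.25 → 70
B: 0.15×58 + 0.85×229 = 8.70 + 194.65 = 203.35 → 203
= RGB(179, 70, 203)


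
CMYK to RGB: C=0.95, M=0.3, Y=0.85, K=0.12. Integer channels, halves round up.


R = 255 × (1-C) × (1-K) = 255 × 0.05 × 0.88 = 11.22 → 11
G = 255 × (1-M) × (1-K) = 255 × 0.70 × 0.88 = 157.08 → 157
B = 255 × (1-Y) × (1-K) = 255 × 0.15 × 0.88 = 33.66 → 34
= RGB(11, 157, 34)


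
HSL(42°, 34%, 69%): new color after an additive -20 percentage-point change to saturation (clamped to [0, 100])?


Original S = 34%
Adjustment = -20 percentage points
New S = 34 + (-20) = 14
Clamp to [0, 100] → 14
= HSL(42°, 14%, 69%)


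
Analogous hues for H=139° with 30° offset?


Base hue: 139°
Left analog: (139 - 30) mod 360 = 109°
Right analog: (139 + 30) mod 360 = 169°
Analogous hues = 109° and 169°


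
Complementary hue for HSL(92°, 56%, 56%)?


Complement = opposite side of color wheel = hue + 180°
H' = (92 + 180) mod 360 = 272°
S and L unchanged.
= HSL(272°, 56%, 56%)


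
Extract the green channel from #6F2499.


Color: #6F2499
R = 6F = 111
G = 24 = 36
B = 99 = 153
Green = 36


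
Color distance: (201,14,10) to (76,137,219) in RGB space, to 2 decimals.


d = √[(R₁-R₂)² + (G₁-G₂)² + (B₁-B₂)²]
d = √[(201-76)² + (14-137)² + (10-219)²]
d = √[15625 + 15129 + 43681]
d = √74435
d ≈ 272.83


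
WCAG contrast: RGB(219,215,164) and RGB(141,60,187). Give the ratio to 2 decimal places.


Linearize each sRGB channel c=v/255: c/12.92 if c ≤ 0.04045 else ((c+0.055)/1.055)^2.4
L = 0.2126×R_lin + 0.7152×G_lin + 0.0722×B_lin
Color 1 (219,215,164):
  R=219: 219/255≈0.8588 > 0.04045 → ((0.8588+0.055)/1.055)^2.4 ≈ 0.70838
  G=215: 215/255≈0.8431 > 0.04045 → ((0.8431+0.055)/1.055)^2.4 ≈ 0.67954
  B=164: 164/255≈0.6431 > 0.04045 → ((0.6431+0.055)/1.055)^2.4 ≈ 0.37124
  L1 = 0.2126×0.70838 + 0.7152×0.67954 + 0.0722×0.37124 ≈ 0.66341
Color 2 (141,60,187):
  R=141: 141/255≈0.5529 > 0.04045 → ((0.5529+0.055)/1.055)^2.4 ≈ 0.26636
  G=60: 60/255≈0.2353 > 0.04045 → ((0.2353+0.055)/1.055)^2.4 ≈ 0.04519
  B=187: 187/255≈0.7333 > 0.04045 → ((0.7333+0.055)/1.055)^2.4 ≈ 0.49693
  L2 = 0.2126×0.26636 + 0.7152×0.04519 + 0.0722×0.49693 ≈ 0.12482
Lighter = 0.66341, Darker = 0.12482
Ratio = (L_lighter + 0.05) / (L_darker + 0.05)
Ratio = (0.66341 + 0.05) / (0.12482 + 0.05) = 0.71341 / 0.17482 ≈ 4.0808
Ratio ≈ 4.08:1


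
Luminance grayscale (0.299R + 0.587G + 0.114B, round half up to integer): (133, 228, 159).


Gray = 0.299×R + 0.587×G + 0.114×B
Gray = 0.299×133 + 0.587×228 + 0.114×159
Gray = 39.767 + 133.836 + 18.126
Gray = 191.729 → round half up → 192
Gray = 192


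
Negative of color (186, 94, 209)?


Invert: (255-R, 255-G, 255-B)
R: 255-186 = 69
G: 255-94 = 161
B: 255-209 = 46
= RGB(69, 161, 46)


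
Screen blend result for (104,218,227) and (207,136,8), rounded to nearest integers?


Screen: C = 255 - (255-A)×(255-B)/255, rounded to nearest integer
R: 255 - (255-104)×(255-207)/255 = 255 - 7248/255 ≈ 255 - 28.424 = 226.576 → 227
G: 255 - (255-218)×(255-136)/255 = 255 - 4403/255 ≈ 255 - 17.267 = 237.733 → 238
B: 255 - (255-227)×(255-8)/255 = 255 - 6916/255 ≈ 255 - 27.122 = 227.878 → 228
= RGB(227, 238, 228)


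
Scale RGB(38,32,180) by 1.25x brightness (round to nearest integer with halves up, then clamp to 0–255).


Multiply each channel by 1.25, round half up, clamp to [0, 255]
R: 38×1.25 = 47.5 → round → 48
G: 32×1.25 = 40
B: 180×1.25 = 225
= RGB(48, 40, 225)


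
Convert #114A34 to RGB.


11 → 17 (R)
4A → 74 (G)
34 → 52 (B)
= RGB(17, 74, 52)


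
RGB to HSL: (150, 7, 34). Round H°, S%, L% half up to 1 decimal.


Normalize: R'=150/255≈0.5882, G'=7/255≈0.0275, B'=34/255≈0.1333
Max=150/255, Min=7/255, Δ=Max-Min=143/255
L = (Max+Min)/2 = (150+7)/510 = 157/510 = 0.30784… → L = 30.8%
L ≤ 0.5 → S = Δ/(Max+Min) = 143/(150+7) = 143/157 = 0.91082… → S = 91.1%
(the 1/255 factors cancel in S and H, so raw channel differences can be used)
Max is R' → H = 60 × (((G-B)/Δ) mod 6) = 60 × (((7-34)/143) mod 6)
  (-27)/143 = -0.1888…; negative, so add 6 → 5.8111…
  H = 60 × 5.8111… = 348.671…° → H = 348.7°
= HSL(348.7°, 91.1%, 30.8%)


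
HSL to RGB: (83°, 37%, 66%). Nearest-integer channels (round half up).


H=83°, S=0.37, L=0.66
C = (1-|2L-1|)×S = (1-|0.32|)×0.37 = 0.2516
H' = H/60 = 83/60 ≈ 1.3833; X = C×(1-|H' mod 2 - 1|) ≈ 0.1552
m = L - C/2 = 0.66 - 0.1258 = 0.5342
Sector ⌊H'⌋ = 1 → (R',G',B') = (≈0.1552, 0.2516, 0.0)
RGB = ((R'+m)×255, (G'+m)×255, (B'+m)×255) = (175.7851, 200.379, 136.221)
Round half up → RGB(176, 200, 136)


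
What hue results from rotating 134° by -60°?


New hue = (H + rotation) mod 360
New hue = (134 -60) mod 360
= 74 mod 360
= 74°


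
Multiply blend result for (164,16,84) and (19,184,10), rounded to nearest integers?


Multiply: C = A×B/255, rounded to nearest integer
R: 164×19/255 = 3116/255 ≈ 12.220 → 12
G: 16×184/255 = 2944/255 ≈ 11.545 → 12
B: 84×10/255 = 840/255 ≈ 3.294 → 3
= RGB(12, 12, 3)


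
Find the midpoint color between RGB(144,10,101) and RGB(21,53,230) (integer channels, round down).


Midpoint: each channel = ⌊(C₁+C₂)/2⌋
R: ⌊(144+21)/2⌋ = 82
G: ⌊(10+53)/2⌋ = 31
B: ⌊(101+230)/2⌋ = 165
= RGB(82, 31, 165)


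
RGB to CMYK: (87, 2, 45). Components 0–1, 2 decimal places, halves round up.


R'=87/255≈0.3412, G'=2/255≈0.0078, B'=45/255≈0.1765
K = 1 - max(R',G',B') = 1 - 87/255 = 168/255 = 0.65882… → 0.66
(1-R'-K)/(1-K) simplifies to (max-R)/max with max = 87:
C = (87-87)/87 = 0/87 = 0 → 0.00
M = (87-2)/87 = 85/87 = 0.97701… → 0.98
Y = (87-45)/87 = 42/87 = 0.48275… → 0.48
= CMYK(0.00, 0.98, 0.48, 0.66)


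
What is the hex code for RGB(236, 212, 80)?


R = 236 → EC (hex)
G = 212 → D4 (hex)
B = 80 → 50 (hex)
Hex = #ECD450


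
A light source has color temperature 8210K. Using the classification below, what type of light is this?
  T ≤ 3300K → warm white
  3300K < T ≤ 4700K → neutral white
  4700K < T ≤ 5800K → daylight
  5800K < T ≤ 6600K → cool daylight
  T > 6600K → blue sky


Temperature: 8210K
8210K > 6600K → blue sky
Classification: blue sky


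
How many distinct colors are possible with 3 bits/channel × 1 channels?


Total bits = 3 bits/channel × 1 channels = 3 bits
Distinct colors = 2^3
= 8 colors


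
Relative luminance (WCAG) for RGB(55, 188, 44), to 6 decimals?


Linearize each channel (sRGB transfer function): c = v/255; c_lin = c/12.92 if c ≤ 0.04045, else ((c+0.055)/1.055)^2.4
  R: 55/255 ≈ 0.215686 > 0.04045 → ((0.215686+0.055)/1.055)^2.4 ≈ 0.038204
  G: 188/255 ≈ 0.737255 > 0.04045 → ((0.737255+0.055)/1.055)^2.4 ≈ 0.502886
  B: 44/255 ≈ 0.172549 > 0.04045 → ((0.172549+0.055)/1.055)^2.4 ≈ 0.025187
R_lin = 0.038204, G_lin = 0.502886, B_lin = 0.025187
L = 0.2126×R + 0.7152×G + 0.0722×B
L = 0.2126×0.038204 + 0.7152×0.502886 + 0.0722×0.025187
L ≈ 0.369605


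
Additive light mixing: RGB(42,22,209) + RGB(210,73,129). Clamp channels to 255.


Additive: each channel = min(255, C₁+C₂)
R: 42+210 = 252 → 252
G: 22+73 = 95 → 95
B: 209+129 = 338 → 255
= RGB(252, 95, 255)


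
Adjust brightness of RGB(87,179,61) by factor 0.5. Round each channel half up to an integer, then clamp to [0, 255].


Multiply each channel by 0.5, round half up, clamp to [0, 255]
R: 87×0.5 = 43.5 → round → 44
G: 179×0.5 = 89.5 → round → 90
B: 61×0.5 = 30.5 → round → 31
= RGB(44, 90, 31)


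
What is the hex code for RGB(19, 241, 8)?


R = 19 → 13 (hex)
G = 241 → F1 (hex)
B = 8 → 08 (hex)
Hex = #13F108


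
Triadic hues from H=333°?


Triadic: equally spaced at 120° intervals
H1 = 333°
H2 = (333 + 120) mod 360 = 93°
H3 = (333 + 240) mod 360 = 213°
Triadic = 333°, 93°, 213°


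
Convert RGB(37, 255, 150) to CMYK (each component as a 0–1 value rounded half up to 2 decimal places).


R'=37/255≈0.1451, G'=255/255≈1.0000, B'=150/255≈0.5882
K = 1 - max(R',G',B') = 1 - 255/255 = 0/255 = 0 → 0.00
(1-R'-K)/(1-K) simplifies to (max-R)/max with max = 255:
C = (255-37)/255 = 218/255 = 0.85490… → 0.85
M = (255-255)/255 = 0/255 = 0 → 0.00
Y = (255-150)/255 = 105/255 = 0.41176… → 0.41
= CMYK(0.85, 0.00, 0.41, 0.00)


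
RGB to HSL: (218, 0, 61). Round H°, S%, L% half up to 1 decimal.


Normalize: R'=218/255≈0.8549, G'=0/255≈0.0000, B'=61/255≈0.2392
Max=218/255, Min=0/255, Δ=Max-Min=218/255
L = (Max+Min)/2 = (218+0)/510 = 218/510 = 0.42745… → L = 42.7%
L ≤ 0.5 → S = Δ/(Max+Min) = 218/(218+0) = 218/218 = 1 → S = 100.0%
(the 1/255 factors cancel in S and H, so raw channel differences can be used)
Max is R' → H = 60 × (((G-B)/Δ) mod 6) = 60 × (((0-61)/218) mod 6)
  (-61)/218 = -0.2798…; negative, so add 6 → 5.7201…
  H = 60 × 5.7201… = 343.211…° → H = 343.2°
= HSL(343.2°, 100.0%, 42.7%)


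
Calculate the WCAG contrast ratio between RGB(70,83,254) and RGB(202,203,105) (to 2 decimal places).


Linearize each sRGB channel c=v/255: c/12.92 if c ≤ 0.04045 else ((c+0.055)/1.055)^2.4
L = 0.2126×R_lin + 0.7152×G_lin + 0.0722×B_lin
Color 1 (70,83,254):
  R=70: 70/255≈0.2745 > 0.04045 → ((0.2745+0.055)/1.055)^2.4 ≈ 0.06125
  G=83: 83/255≈0.3255 > 0.04045 → ((0.3255+0.055)/1.055)^2.4 ≈ 0.08650
  B=254: 254/255≈0.9961 > 0.04045 → ((0.9961+0.055)/1.055)^2.4 ≈ 0.99110
  L1 = 0.2126×0.06125 + 0.7152×0.08650 + 0.0722×0.99110 ≈ 0.14644
Color 2 (202,203,105):
  R=202: 202/255≈0.7922 > 0.04045 → ((0.7922+0.055)/1.055)^2.4 ≈ 0.59062
  G=203: 203/255≈0.7961 > 0.04045 → ((0.7961+0.055)/1.055)^2.4 ≈ 0.59720
  B=105: 105/255≈0.4118 > 0.04045 → ((0.4118+0.055)/1.055)^2.4 ≈ 0.14126
  L2 = 0.2126×0.59062 + 0.7152×0.59720 + 0.0722×0.14126 ≈ 0.56288
Lighter = 0.56288, Darker = 0.14644
Ratio = (L_lighter + 0.05) / (L_darker + 0.05)
Ratio = (0.56288 + 0.05) / (0.14644 + 0.05) = 0.61288 / 0.19644 ≈ 3.1199
Ratio ≈ 3.12:1


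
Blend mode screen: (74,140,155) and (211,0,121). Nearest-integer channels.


Screen: C = 255 - (255-A)×(255-B)/255, rounded to nearest integer
R: 255 - (255-74)×(255-211)/255 = 255 - 7964/255 ≈ 255 - 31.231 = 223.769 → 224
G: 255 - (255-140)×(255-0)/255 = 255 - 29325/255 ≈ 255 - 115.000 = 140.000 → 140
B: 255 - (255-155)×(255-121)/255 = 255 - 13400/255 ≈ 255 - 52.549 = 202.451 → 202
= RGB(224, 140, 202)


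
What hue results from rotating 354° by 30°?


New hue = (H + rotation) mod 360
New hue = (354 + 30) mod 360
= 384 mod 360
= 24°


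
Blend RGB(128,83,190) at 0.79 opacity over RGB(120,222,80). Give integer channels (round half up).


C = α×F + (1-α)×B, with 1-α = 0.21
R: 0.79×128 + 0.21×120 = 101.12 + 25.20 = 126.32 → 126
G: 0.79×83 + 0.21×222 = 65.57 + 46.62 = 112.19 → 112
B: 0.79×190 + 0.21×80 = 150.10 + 16.80 = 166.90 → 167
= RGB(126, 112, 167)


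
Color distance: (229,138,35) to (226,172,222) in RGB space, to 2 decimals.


d = √[(R₁-R₂)² + (G₁-G₂)² + (B₁-B₂)²]
d = √[(229-226)² + (138-172)² + (35-222)²]
d = √[9 + 1156 + 34969]
d = √36134
d ≈ 190.09


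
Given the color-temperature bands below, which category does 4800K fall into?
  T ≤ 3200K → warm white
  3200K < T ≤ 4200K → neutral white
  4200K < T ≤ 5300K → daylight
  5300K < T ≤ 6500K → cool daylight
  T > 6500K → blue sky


Temperature: 4800K
4200K < 4800K ≤ 5300K → daylight
Classification: daylight


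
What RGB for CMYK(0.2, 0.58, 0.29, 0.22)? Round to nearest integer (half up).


R = 255 × (1-C) × (1-K) = 255 × 0.80 × 0.78 = 159.12 → 159
G = 255 × (1-M) × (1-K) = 255 × 0.42 × 0.78 = 83.538 → 84
B = 255 × (1-Y) × (1-K) = 255 × 0.71 × 0.78 = 141.219 → 141
= RGB(159, 84, 141)


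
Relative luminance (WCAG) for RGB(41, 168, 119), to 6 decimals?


Linearize each channel (sRGB transfer function): c = v/255; c_lin = c/12.92 if c ≤ 0.04045, else ((c+0.055)/1.055)^2.4
  R: 41/255 ≈ 0.160784 > 0.04045 → ((0.160784+0.055)/1.055)^2.4 ≈ 0.022174
  G: 168/255 ≈ 0.658824 > 0.04045 → ((0.658824+0.055)/1.055)^2.4 ≈ 0.391572
  B: 119/255 ≈ 0.466667 > 0.04045 → ((0.466667+0.055)/1.055)^2.4 ≈ 0.184475
R_lin = 0.022174, G_lin = 0.391572, B_lin = 0.184475
L = 0.2126×R + 0.7152×G + 0.0722×B
L = 0.2126×0.022174 + 0.7152×0.391572 + 0.0722×0.184475
L ≈ 0.298086


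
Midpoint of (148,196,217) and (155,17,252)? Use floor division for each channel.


Midpoint: each channel = ⌊(C₁+C₂)/2⌋
R: ⌊(148+155)/2⌋ = 151
G: ⌊(196+17)/2⌋ = 106
B: ⌊(217+252)/2⌋ = 234
= RGB(151, 106, 234)


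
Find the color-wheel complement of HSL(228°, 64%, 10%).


Complement = opposite side of color wheel = hue + 180°
H' = (228 + 180) mod 360 = 48°
S and L unchanged.
= HSL(48°, 64%, 10%)


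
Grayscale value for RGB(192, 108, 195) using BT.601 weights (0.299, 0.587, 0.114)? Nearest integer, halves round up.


Gray = 0.299×R + 0.587×G + 0.114×B
Gray = 0.299×192 + 0.587×108 + 0.114×195
Gray = 57.408 + 63.396 + 22.230
Gray = 143.034 → round half up → 143
Gray = 143


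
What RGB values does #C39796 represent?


C3 → 195 (R)
97 → 151 (G)
96 → 150 (B)
= RGB(195, 151, 150)


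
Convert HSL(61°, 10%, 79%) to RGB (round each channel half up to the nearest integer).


H=61°, S=0.10, L=0.79
C = (1-|2L-1|)×S = (1-|0.58|)×0.10 = 0.042
H' = H/60 = 61/60 ≈ 1.0167; X = C×(1-|H' mod 2 - 1|) = 0.0413
m = L - C/2 = 0.79 - 0.021 = 0.769
Sector ⌊H'⌋ = 1 → (R',G',B') = (0.0413, 0.042, 0.0)
RGB = ((R'+m)×255, (G'+m)×255, (B'+m)×255) = (206.6265, 206.805, 196.095)
Round half up → RGB(207, 207, 196)


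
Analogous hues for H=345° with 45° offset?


Base hue: 345°
Left analog: (345 - 45) mod 360 = 300°
Right analog: (345 + 45) mod 360 = 30°
Analogous hues = 300° and 30°


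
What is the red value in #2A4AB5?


Color: #2A4AB5
R = 2A = 42
G = 4A = 74
B = B5 = 181
Red = 42


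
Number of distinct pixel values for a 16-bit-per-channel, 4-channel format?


Total bits = 16 bits/channel × 4 channels = 64 bits
Distinct pixel values = 2^64
= 18,446,744,073,709,551,616 pixel values


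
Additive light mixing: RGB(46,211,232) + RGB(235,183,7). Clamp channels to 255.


Additive: each channel = min(255, C₁+C₂)
R: 46+235 = 281 → 255
G: 211+183 = 394 → 255
B: 232+7 = 239 → 239
= RGB(255, 255, 239)


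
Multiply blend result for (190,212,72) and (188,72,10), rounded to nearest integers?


Multiply: C = A×B/255, rounded to nearest integer
R: 190×188/255 = 35720/255 ≈ 140.078 → 140
G: 212×72/255 = 15264/255 ≈ 59.859 → 60
B: 72×10/255 = 720/255 ≈ 2.824 → 3
= RGB(140, 60, 3)


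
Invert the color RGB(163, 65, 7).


Invert: (255-R, 255-G, 255-B)
R: 255-163 = 92
G: 255-65 = 190
B: 255-7 = 248
= RGB(92, 190, 248)


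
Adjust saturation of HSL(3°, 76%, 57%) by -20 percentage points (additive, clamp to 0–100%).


Original S = 76%
Adjustment = -20 percentage points
New S = 76 + (-20) = 56
Clamp to [0, 100] → 56
= HSL(3°, 56%, 57%)


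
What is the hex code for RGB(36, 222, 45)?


R = 36 → 24 (hex)
G = 222 → DE (hex)
B = 45 → 2D (hex)
Hex = #24DE2D


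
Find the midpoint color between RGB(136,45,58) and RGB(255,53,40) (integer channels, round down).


Midpoint: each channel = ⌊(C₁+C₂)/2⌋
R: ⌊(136+255)/2⌋ = 195
G: ⌊(45+53)/2⌋ = 49
B: ⌊(58+40)/2⌋ = 49
= RGB(195, 49, 49)


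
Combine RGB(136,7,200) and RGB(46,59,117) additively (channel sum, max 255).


Additive: each channel = min(255, C₁+C₂)
R: 136+46 = 182 → 182
G: 7+59 = 66 → 66
B: 200+117 = 317 → 255
= RGB(182, 66, 255)


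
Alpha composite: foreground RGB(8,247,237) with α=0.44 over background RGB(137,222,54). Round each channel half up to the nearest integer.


C = α×F + (1-α)×B, with 1-α = 0.56
R: 0.44×8 + 0.56×137 = 3.52 + 76.72 = 80.24 → 80
G: 0.44×247 + 0.56×222 = 108.68 + 124.32 = 233.00 → 233
B: 0.44×237 + 0.56×54 = 104.28 + 30.24 = 134.52 → 135
= RGB(80, 233, 135)


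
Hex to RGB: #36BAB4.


36 → 54 (R)
BA → 186 (G)
B4 → 180 (B)
= RGB(54, 186, 180)


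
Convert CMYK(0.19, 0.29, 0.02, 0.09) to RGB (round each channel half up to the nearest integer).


R = 255 × (1-C) × (1-K) = 255 × 0.81 × 0.91 = 187.9605 → 188
G = 255 × (1-M) × (1-K) = 255 × 0.71 × 0.91 = 164.7555 → 165
B = 255 × (1-Y) × (1-K) = 255 × 0.98 × 0.91 = 227.409 → 227
= RGB(188, 165, 227)


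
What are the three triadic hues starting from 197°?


Triadic: equally spaced at 120° intervals
H1 = 197°
H2 = (197 + 120) mod 360 = 317°
H3 = (197 + 240) mod 360 = 77°
Triadic = 197°, 317°, 77°


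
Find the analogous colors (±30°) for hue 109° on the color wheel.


Base hue: 109°
Left analog: (109 - 30) mod 360 = 79°
Right analog: (109 + 30) mod 360 = 139°
Analogous hues = 79° and 139°


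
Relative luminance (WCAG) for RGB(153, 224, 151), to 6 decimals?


Linearize each channel (sRGB transfer function): c = v/255; c_lin = c/12.92 if c ≤ 0.04045, else ((c+0.055)/1.055)^2.4
  R: 153/255 ≈ 0.600000 > 0.04045 → ((0.600000+0.055)/1.055)^2.4 ≈ 0.318547
  G: 224/255 ≈ 0.878431 > 0.04045 → ((0.878431+0.055)/1.055)^2.4 ≈ 0.745404
  B: 151/255 ≈ 0.592157 > 0.04045 → ((0.592157+0.055)/1.055)^2.4 ≈ 0.309469
R_lin = 0.318547, G_lin = 0.745404, B_lin = 0.309469
L = 0.2126×R + 0.7152×G + 0.0722×B
L = 0.2126×0.318547 + 0.7152×0.745404 + 0.0722×0.309469
L ≈ 0.623180


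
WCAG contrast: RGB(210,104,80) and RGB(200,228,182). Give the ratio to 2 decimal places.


Linearize each sRGB channel c=v/255: c/12.92 if c ≤ 0.04045 else ((c+0.055)/1.055)^2.4
L = 0.2126×R_lin + 0.7152×G_lin + 0.0722×B_lin
Color 1 (210,104,80):
  R=210: 210/255≈0.8235 > 0.04045 → ((0.8235+0.055)/1.055)^2.4 ≈ 0.64448
  G=104: 104/255≈0.4078 > 0.04045 → ((0.4078+0.055)/1.055)^2.4 ≈ 0.13843
  B=80: 80/255≈0.3137 > 0.04045 → ((0.3137+0.055)/1.055)^2.4 ≈ 0.08022
  L1 = 0.2126×0.64448 + 0.7152×0.13843 + 0.0722×0.08022 ≈ 0.24181
Color 2 (200,228,182):
  R=200: 200/255≈0.7843 > 0.04045 → ((0.7843+0.055)/1.055)^2.4 ≈ 0.57758
  G=228: 228/255≈0.8941 > 0.04045 → ((0.8941+0.055)/1.055)^2.4 ≈ 0.77582
  B=182: 182/255≈0.7137 > 0.04045 → ((0.7137+0.055)/1.055)^2.4 ≈ 0.46778
  L2 = 0.2126×0.57758 + 0.7152×0.77582 + 0.0722×0.46778 ≈ 0.71144
Lighter = 0.71144, Darker = 0.24181
Ratio = (L_lighter + 0.05) / (L_darker + 0.05)
Ratio = (0.71144 + 0.05) / (0.24181 + 0.05) = 0.76144 / 0.29181 ≈ 2.6093
Ratio ≈ 2.61:1


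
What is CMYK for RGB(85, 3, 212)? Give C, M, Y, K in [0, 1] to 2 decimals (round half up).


R'=85/255≈0.3333, G'=3/255≈0.0118, B'=212/255≈0.8314
K = 1 - max(R',G',B') = 1 - 212/255 = 43/255 = 0.16862… → 0.17
(1-R'-K)/(1-K) simplifies to (max-R)/max with max = 212:
C = (212-85)/212 = 127/212 = 0.59905… → 0.60
M = (212-3)/212 = 209/212 = 0.98584… → 0.99
Y = (212-212)/212 = 0/212 = 0 → 0.00
= CMYK(0.60, 0.99, 0.00, 0.17)


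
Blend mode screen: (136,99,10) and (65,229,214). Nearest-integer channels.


Screen: C = 255 - (255-A)×(255-B)/255, rounded to nearest integer
R: 255 - (255-136)×(255-65)/255 = 255 - 22610/255 ≈ 255 - 88.667 = 166.333 → 166
G: 255 - (255-99)×(255-229)/255 = 255 - 4056/255 ≈ 255 - 15.906 = 239.094 → 239
B: 255 - (255-10)×(255-214)/255 = 255 - 10045/255 ≈ 255 - 39.392 = 215.608 → 216
= RGB(166, 239, 216)


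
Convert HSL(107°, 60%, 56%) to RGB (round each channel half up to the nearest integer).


H=107°, S=0.60, L=0.56
C = (1-|2L-1|)×S = (1-|0.12|)×0.60 = 0.528
H' = H/60 = 107/60 ≈ 1.7833; X = C×(1-|H' mod 2 - 1|) = 0.1144
m = L - C/2 = 0.56 - 0.264 = 0.296
Sector ⌊H'⌋ = 1 → (R',G',B') = (0.1144, 0.528, 0.0)
RGB = ((R'+m)×255, (G'+m)×255, (B'+m)×255) = (104.652, 210.12, 75.48)
Round half up → RGB(105, 210, 75)


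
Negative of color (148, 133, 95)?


Invert: (255-R, 255-G, 255-B)
R: 255-148 = 107
G: 255-133 = 122
B: 255-95 = 160
= RGB(107, 122, 160)


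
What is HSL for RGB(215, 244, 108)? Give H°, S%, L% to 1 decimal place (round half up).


Normalize: R'=215/255≈0.8431, G'=244/255≈0.9569, B'=108/255≈0.4235
Max=244/255, Min=108/255, Δ=Max-Min=136/255
L = (Max+Min)/2 = (244+108)/510 = 352/510 = 0.69019… → L = 69.0%
L > 0.5 → S = Δ/(2-Max-Min) = 136/(510-244-108) = 136/158 = 0.86075… → S = 86.1%
(the 1/255 factors cancel in S and H, so raw channel differences can be used)
Max is G' → H = 60 × ((B-R)/Δ + 2) = 60 × ((108-215)/136 + 2)
  -107/136 + 2 = -0.7867… + 2 = 1.2132…
  H = 60 × 1.2132… = 72.794…° → H = 72.8°
= HSL(72.8°, 86.1%, 69.0%)


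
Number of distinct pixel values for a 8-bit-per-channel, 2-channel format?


Total bits = 8 bits/channel × 2 channels = 16 bits
Distinct pixel values = 2^16
= 65,536 pixel values


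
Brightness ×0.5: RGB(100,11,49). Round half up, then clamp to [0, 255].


Multiply each channel by 0.5, round half up, clamp to [0, 255]
R: 100×0.5 = 50
G: 11×0.5 = 5.5 → round → 6
B: 49×0.5 = 24.5 → round → 25
= RGB(50, 6, 25)


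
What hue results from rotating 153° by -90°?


New hue = (H + rotation) mod 360
New hue = (153 -90) mod 360
= 63 mod 360
= 63°


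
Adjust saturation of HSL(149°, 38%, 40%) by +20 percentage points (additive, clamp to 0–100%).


Original S = 38%
Adjustment = +20 percentage points
New S = 38 + (20) = 58
Clamp to [0, 100] → 58
= HSL(149°, 58%, 40%)


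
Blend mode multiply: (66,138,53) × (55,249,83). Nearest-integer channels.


Multiply: C = A×B/255, rounded to nearest integer
R: 66×55/255 = 3630/255 ≈ 14.235 → 14
G: 138×249/255 = 34362/255 ≈ 134.753 → 135
B: 53×83/255 = 4399/255 ≈ 17.251 → 17
= RGB(14, 135, 17)


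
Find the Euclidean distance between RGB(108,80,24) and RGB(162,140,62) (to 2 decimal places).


d = √[(R₁-R₂)² + (G₁-G₂)² + (B₁-B₂)²]
d = √[(108-162)² + (80-140)² + (24-62)²]
d = √[2916 + 3600 + 1444]
d = √7960
d ≈ 89.22


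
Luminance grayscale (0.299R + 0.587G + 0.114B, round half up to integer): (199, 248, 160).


Gray = 0.299×R + 0.587×G + 0.114×B
Gray = 0.299×199 + 0.587×248 + 0.114×160
Gray = 59.501 + 145.576 + 18.240
Gray = 223.317 → round half up → 223
Gray = 223


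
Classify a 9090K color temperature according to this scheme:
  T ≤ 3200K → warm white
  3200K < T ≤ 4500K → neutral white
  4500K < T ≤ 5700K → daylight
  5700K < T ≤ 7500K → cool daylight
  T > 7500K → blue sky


Temperature: 9090K
9090K > 7500K → blue sky
Classification: blue sky


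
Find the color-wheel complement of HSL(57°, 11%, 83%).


Complement = opposite side of color wheel = hue + 180°
H' = (57 + 180) mod 360 = 237°
S and L unchanged.
= HSL(237°, 11%, 83%)


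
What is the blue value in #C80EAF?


Color: #C80EAF
R = C8 = 200
G = 0E = 14
B = AF = 175
Blue = 175


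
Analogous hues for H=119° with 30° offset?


Base hue: 119°
Left analog: (119 - 30) mod 360 = 89°
Right analog: (119 + 30) mod 360 = 149°
Analogous hues = 89° and 149°


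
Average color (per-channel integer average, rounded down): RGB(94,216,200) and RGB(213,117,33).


Midpoint: each channel = ⌊(C₁+C₂)/2⌋
R: ⌊(94+213)/2⌋ = 153
G: ⌊(216+117)/2⌋ = 166
B: ⌊(200+33)/2⌋ = 116
= RGB(153, 166, 116)


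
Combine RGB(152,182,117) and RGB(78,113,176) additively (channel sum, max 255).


Additive: each channel = min(255, C₁+C₂)
R: 152+78 = 230 → 230
G: 182+113 = 295 → 255
B: 117+176 = 293 → 255
= RGB(230, 255, 255)


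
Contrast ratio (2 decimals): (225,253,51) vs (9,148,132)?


Linearize each sRGB channel c=v/255: c/12.92 if c ≤ 0.04045 else ((c+0.055)/1.055)^2.4
L = 0.2126×R_lin + 0.7152×G_lin + 0.0722×B_lin
Color 1 (225,253,51):
  R=225: 225/255≈0.8824 > 0.04045 → ((0.8824+0.055)/1.055)^2.4 ≈ 0.75294
  G=253: 253/255≈0.9922 > 0.04045 → ((0.9922+0.055)/1.055)^2.4 ≈ 0.98225
  B=51: 51/255≈0.2000 > 0.04045 → ((0.2000+0.055)/1.055)^2.4 ≈ 0.03310
  L1 = 0.2126×0.75294 + 0.7152×0.98225 + 0.0722×0.03310 ≈ 0.86497
Color 2 (9,148,132):
  R=9: 9/255≈0.0353 ≤ 0.04045 → 0.0353/12.92 ≈ 0.00273
  G=148: 148/255≈0.5804 > 0.04045 → ((0.5804+0.055)/1.055)^2.4 ≈ 0.29614
  B=132: 132/255≈0.5176 > 0.04045 → ((0.5176+0.055)/1.055)^2.4 ≈ 0.23074
  L2 = 0.2126×0.00273 + 0.7152×0.29614 + 0.0722×0.23074 ≈ 0.22904
Lighter = 0.86497, Darker = 0.22904
Ratio = (L_lighter + 0.05) / (L_darker + 0.05)
Ratio = (0.86497 + 0.05) / (0.22904 + 0.05) = 0.91497 / 0.27904 ≈ 3.2790
Ratio ≈ 3.28:1


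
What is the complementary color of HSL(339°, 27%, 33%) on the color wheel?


Complement = opposite side of color wheel = hue + 180°
H' = (339 + 180) mod 360 = 159°
S and L unchanged.
= HSL(159°, 27%, 33%)


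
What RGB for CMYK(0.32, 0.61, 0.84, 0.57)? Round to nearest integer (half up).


R = 255 × (1-C) × (1-K) = 255 × 0.68 × 0.43 = 74.562 → 75
G = 255 × (1-M) × (1-K) = 255 × 0.39 × 0.43 = 42.7635 → 43
B = 255 × (1-Y) × (1-K) = 255 × 0.16 × 0.43 = 17.544 → 18
= RGB(75, 43, 18)
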